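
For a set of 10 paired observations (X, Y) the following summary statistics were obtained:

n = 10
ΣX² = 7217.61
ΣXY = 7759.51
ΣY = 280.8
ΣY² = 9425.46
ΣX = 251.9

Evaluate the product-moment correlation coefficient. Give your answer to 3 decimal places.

r = (nΣXY − ΣXΣY) / √[(nΣX² − (ΣX)²)(nΣY² − (ΣY)²)]
Numerator: 10×7759.51 − 251.9×280.8 = 6861.58
Denominator: √[(72176.1 − 63453.61)(94254.6 − 78848.64)] = √[8722.49 × 15405.96] = 11592.1668
r = 6861.58 / 11592.1668 ≈ 0.592

0.592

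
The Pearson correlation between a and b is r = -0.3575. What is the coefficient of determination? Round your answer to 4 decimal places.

r² = (-0.3575)² = 0.1278

0.1278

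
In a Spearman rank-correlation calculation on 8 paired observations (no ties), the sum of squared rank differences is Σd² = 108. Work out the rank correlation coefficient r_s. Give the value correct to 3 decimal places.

-0.286

ρ = 1 − 6Σd² / [n(n²−1)] = 1 − 6×108 / (8×63)
  = 1 − 648/504 = 1 − 1.2857 ≈ -0.286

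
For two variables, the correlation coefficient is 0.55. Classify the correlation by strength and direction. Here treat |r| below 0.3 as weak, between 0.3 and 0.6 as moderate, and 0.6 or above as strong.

moderate positive

r = 0.55 > 0 so the relationship is positive.
|r| = 0.55, which falls in the moderate range.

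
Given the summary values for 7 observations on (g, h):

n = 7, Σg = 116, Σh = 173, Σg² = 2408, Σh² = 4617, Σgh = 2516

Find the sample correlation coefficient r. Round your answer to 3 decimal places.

-0.862

r = (nΣgh − ΣgΣh) / √[(nΣg² − (Σg)²)(nΣh² − (Σh)²)]
Numerator: 7×2516 − 116×173 = -2456
Denominator: √[(16856 − 13456)(32319 − 29929)] = √[3400 × 2390] = 2850.6140
r = -2456 / 2850.6140 ≈ -0.862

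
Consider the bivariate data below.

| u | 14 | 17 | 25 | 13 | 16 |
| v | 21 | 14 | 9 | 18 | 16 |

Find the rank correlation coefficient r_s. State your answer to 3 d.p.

Rank u: 2, 4, 5, 1, 3
Rank v: 5, 2, 1, 4, 3
d = rank(u) − rank(v): -3, 2, 4, -3, 0; Σd² = 38
ρ = 1 − 6Σd² / [n(n²−1)] = 1 − 6×38 / (5×24) = 1 − 228/120 ≈ -0.900

-0.900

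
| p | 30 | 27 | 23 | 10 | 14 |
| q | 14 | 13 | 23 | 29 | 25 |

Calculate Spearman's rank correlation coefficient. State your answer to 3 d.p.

-0.900

Rank p: 5, 4, 3, 1, 2
Rank q: 2, 1, 3, 5, 4
d = rank(p) − rank(q): 3, 3, 0, -4, -2; Σd² = 38
ρ = 1 − 6Σd² / [n(n²−1)] = 1 − 6×38 / (5×24) = 1 − 228/120 ≈ -0.900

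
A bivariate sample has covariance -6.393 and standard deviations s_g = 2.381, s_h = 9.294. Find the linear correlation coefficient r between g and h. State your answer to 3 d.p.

r = Cov(g,h) / (s_g · s_h) = -6.393 / (2.381 × 9.294)
  = -6.393 / 22.1290 ≈ -0.289

-0.289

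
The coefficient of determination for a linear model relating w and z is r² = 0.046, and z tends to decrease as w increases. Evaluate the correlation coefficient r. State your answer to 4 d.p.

-0.2145

|r| = √0.046 = 0.2145
The association is negative, so r = −0.2145.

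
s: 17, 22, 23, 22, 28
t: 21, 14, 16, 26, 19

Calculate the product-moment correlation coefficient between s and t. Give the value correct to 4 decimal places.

-0.1839

n = 5, Σs = 112, Σt = 96, Σs² = 2570, Σt² = 1930, Σst = 2137
nΣst − ΣsΣt = 10685 − 10752 = -67
nΣs² − (Σs)² = 12850 − 12544 = 306; nΣt² − (Σt)² = 9650 − 9216 = 434
r = -67 / √(306 × 434) = -67 / 364.4228 ≈ -0.1839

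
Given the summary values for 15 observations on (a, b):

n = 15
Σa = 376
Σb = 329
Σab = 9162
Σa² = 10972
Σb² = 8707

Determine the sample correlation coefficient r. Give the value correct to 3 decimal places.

r = (nΣab − ΣaΣb) / √[(nΣa² − (Σa)²)(nΣb² − (Σb)²)]
Numerator: 15×9162 − 376×329 = 13726
Denominator: √[(164580 − 141376)(130605 − 108241)] = √[23204 × 22364] = 22780.1285
r = 13726 / 22780.1285 ≈ 0.603

0.603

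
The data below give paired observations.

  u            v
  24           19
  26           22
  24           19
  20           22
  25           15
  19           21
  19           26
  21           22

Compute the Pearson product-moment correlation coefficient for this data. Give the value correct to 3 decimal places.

-0.627

n = 8, Σu = 178, Σv = 166, Σu² = 4016, Σv² = 3516, Σuv = 3654
nΣuv − ΣuΣv = 29232 − 29548 = -316
nΣu² − (Σu)² = 32128 − 31684 = 444; nΣv² − (Σv)² = 28128 − 27556 = 572
r = -316 / √(444 × 572) = -316 / 503.9524 ≈ -0.627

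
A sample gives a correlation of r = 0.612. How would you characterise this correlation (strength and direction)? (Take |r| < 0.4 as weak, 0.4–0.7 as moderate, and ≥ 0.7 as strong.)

moderate positive

r = 0.612 > 0 so the relationship is positive.
|r| = 0.612, which falls in the moderate range.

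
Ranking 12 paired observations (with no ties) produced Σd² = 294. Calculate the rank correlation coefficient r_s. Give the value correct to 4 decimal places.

-0.0280

ρ = 1 − 6Σd² / [n(n²−1)] = 1 − 6×294 / (12×143)
  = 1 − 1764/1716 = 1 − 1.02797 ≈ -0.0280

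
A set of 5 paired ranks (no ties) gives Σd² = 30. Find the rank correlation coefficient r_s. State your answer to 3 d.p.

ρ = 1 − 6Σd² / [n(n²−1)] = 1 − 6×30 / (5×24)
  = 1 − 180/120 = 1 − 1.5000 ≈ -0.500

-0.500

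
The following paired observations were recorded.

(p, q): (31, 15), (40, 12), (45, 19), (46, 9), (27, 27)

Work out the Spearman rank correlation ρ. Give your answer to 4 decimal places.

Rank p: 2, 3, 4, 5, 1
Rank q: 3, 2, 4, 1, 5
d = rank(p) − rank(q): -1, 1, 0, 4, -4; Σd² = 34
ρ = 1 − 6Σd² / [n(n²−1)] = 1 − 6×34 / (5×24) = 1 − 204/120 ≈ -0.7000

-0.7000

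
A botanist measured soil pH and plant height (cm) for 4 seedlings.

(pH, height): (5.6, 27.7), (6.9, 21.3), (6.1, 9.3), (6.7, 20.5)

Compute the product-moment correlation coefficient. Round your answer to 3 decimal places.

-0.165

n = 4, Σx = 25.3, Σy = 78.8, Σx² = 161.07, Σy² = 1727.72, Σxy = 496.17
nΣxy − ΣxΣy = 1984.68 − 1993.64 = -8.96
nΣx² − (Σx)² = 644.28 − 640.09 = 4.19; nΣy² − (Σy)² = 6910.88 − 6209.44 = 701.44
r = -8.96 / √(4.19 × 701.44) = -8.96 / 54.2129 ≈ -0.165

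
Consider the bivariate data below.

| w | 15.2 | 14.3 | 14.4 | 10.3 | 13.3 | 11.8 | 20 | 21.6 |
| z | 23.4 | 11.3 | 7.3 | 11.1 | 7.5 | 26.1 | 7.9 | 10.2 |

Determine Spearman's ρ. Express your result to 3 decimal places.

Rank w: 6, 4, 5, 1, 3, 2, 7, 8
Rank z: 7, 6, 1, 5, 2, 8, 3, 4
d = rank(w) − rank(z): -1, -2, 4, -4, 1, -6, 4, 4; Σd² = 106
ρ = 1 − 6Σd² / [n(n²−1)] = 1 − 6×106 / (8×63) = 1 − 636/504 ≈ -0.262

-0.262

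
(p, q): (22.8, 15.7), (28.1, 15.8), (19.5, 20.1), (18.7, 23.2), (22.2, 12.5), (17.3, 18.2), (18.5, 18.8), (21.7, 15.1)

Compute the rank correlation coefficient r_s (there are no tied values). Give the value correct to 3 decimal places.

-0.571

Rank p: 7, 8, 4, 3, 6, 1, 2, 5
Rank q: 3, 4, 7, 8, 1, 5, 6, 2
d = rank(p) − rank(q): 4, 4, -3, -5, 5, -4, -4, 3; Σd² = 132
ρ = 1 − 6Σd² / [n(n²−1)] = 1 − 6×132 / (8×63) = 1 − 792/504 ≈ -0.571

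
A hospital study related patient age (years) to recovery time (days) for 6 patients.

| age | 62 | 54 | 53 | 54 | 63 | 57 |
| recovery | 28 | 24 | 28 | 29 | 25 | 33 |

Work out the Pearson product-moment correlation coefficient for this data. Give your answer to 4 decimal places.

-0.1272

n = 6, Σx = 343, Σy = 167, Σx² = 19703, Σy² = 4699, Σxy = 9538
nΣxy − ΣxΣy = 57228 − 57281 = -53
nΣx² − (Σx)² = 118218 − 117649 = 569; nΣy² − (Σy)² = 28194 − 27889 = 305
r = -53 / √(569 × 305) = -53 / 416.5873 ≈ -0.1272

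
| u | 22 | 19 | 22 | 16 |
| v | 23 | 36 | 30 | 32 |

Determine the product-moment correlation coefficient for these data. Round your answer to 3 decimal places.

n = 4, Σu = 79, Σv = 121, Σu² = 1585, Σv² = 3749, Σuv = 2362
nΣuv − ΣuΣv = 9448 − 9559 = -111
nΣu² − (Σu)² = 6340 − 6241 = 99; nΣv² − (Σv)² = 14996 − 14641 = 355
r = -111 / √(99 × 355) = -111 / 187.4700 ≈ -0.592

-0.592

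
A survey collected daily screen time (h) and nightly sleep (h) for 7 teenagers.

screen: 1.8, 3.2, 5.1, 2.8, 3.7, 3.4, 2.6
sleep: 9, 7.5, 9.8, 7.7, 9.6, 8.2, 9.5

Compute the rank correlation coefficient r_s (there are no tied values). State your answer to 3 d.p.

Rank screen: 1, 4, 7, 3, 6, 5, 2
Rank sleep: 4, 1, 7, 2, 6, 3, 5
d = rank(screen) − rank(sleep): -3, 3, 0, 1, 0, 2, -3; Σd² = 32
ρ = 1 − 6Σd² / [n(n²−1)] = 1 − 6×32 / (7×48) = 1 − 192/336 ≈ 0.429

0.429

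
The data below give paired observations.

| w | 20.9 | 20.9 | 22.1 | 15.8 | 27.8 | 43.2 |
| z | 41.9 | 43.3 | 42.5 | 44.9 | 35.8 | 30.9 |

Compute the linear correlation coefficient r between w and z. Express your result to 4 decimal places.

n = 6, Σw = 150.7, Σz = 239.3, Σw² = 4250.75, Σz² = 9689.21, Σwz = 5759.47
nΣwz − ΣwΣz = 34556.82 − 36062.51 = -1505.69
nΣw² − (Σw)² = 25504.5 − 22710.49 = 2794.01; nΣz² − (Σz)² = 58135.26 − 57264.49 = 870.77
r = -1505.69 / √(2794.01 × 870.77) = -1505.69 / 1559.7885 ≈ -0.9653

-0.9653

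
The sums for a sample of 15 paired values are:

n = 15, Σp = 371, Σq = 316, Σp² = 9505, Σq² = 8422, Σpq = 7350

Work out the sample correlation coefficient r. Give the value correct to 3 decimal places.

r = (nΣpq − ΣpΣq) / √[(nΣp² − (Σp)²)(nΣq² − (Σq)²)]
Numerator: 15×7350 − 371×316 = -6986
Denominator: √[(142575 − 137641)(126330 − 99856)] = √[4934 × 26474] = 11429.0295
r = -6986 / 11429.0295 ≈ -0.611

-0.611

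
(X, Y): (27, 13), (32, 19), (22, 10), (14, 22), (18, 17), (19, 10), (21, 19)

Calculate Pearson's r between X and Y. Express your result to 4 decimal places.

n = 7, ΣX = 153, ΣY = 110, ΣX² = 3559, ΣY² = 1864, ΣXY = 2382
nΣXY − ΣXΣY = 16674 − 16830 = -156
nΣX² − (ΣX)² = 24913 − 23409 = 1504; nΣY² − (ΣY)² = 13048 − 12100 = 948
r = -156 / √(1504 × 948) = -156 / 1194.0653 ≈ -0.1306

-0.1306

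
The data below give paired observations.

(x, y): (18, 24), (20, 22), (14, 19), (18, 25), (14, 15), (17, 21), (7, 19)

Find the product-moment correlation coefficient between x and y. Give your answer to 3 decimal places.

0.577

n = 7, Σx = 108, Σy = 145, Σx² = 1778, Σy² = 3073, Σxy = 2288
nΣxy − ΣxΣy = 16016 − 15660 = 356
nΣx² − (Σx)² = 12446 − 11664 = 782; nΣy² − (Σy)² = 21511 − 21025 = 486
r = 356 / √(782 × 486) = 356 / 616.4836 ≈ 0.577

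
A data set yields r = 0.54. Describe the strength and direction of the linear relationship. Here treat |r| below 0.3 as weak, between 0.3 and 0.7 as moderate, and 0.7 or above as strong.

moderate positive

r = 0.54 > 0 so the relationship is positive.
|r| = 0.54, which falls in the moderate range.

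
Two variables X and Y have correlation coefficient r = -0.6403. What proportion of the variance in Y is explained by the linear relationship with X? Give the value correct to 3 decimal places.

r² = (-0.6403)² = 0.410

0.410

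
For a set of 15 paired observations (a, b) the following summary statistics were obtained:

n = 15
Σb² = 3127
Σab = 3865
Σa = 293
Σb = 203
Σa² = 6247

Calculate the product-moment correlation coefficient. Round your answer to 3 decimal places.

-0.225

r = (nΣab − ΣaΣb) / √[(nΣa² − (Σa)²)(nΣb² − (Σb)²)]
Numerator: 15×3865 − 293×203 = -1504
Denominator: √[(93705 − 85849)(46905 − 41209)] = √[7856 × 5696] = 6689.3778
r = -1504 / 6689.3778 ≈ -0.225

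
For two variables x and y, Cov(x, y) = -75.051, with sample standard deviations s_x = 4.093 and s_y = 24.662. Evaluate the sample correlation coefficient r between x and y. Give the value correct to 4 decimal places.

-0.7435

r = Cov(x,y) / (s_x · s_y) = -75.051 / (4.093 × 24.662)
  = -75.051 / 100.9416 ≈ -0.7435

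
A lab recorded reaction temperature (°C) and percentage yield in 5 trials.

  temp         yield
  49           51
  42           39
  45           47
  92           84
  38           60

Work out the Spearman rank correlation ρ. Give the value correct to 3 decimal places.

0.400

Rank temp: 4, 2, 3, 5, 1
Rank yield: 3, 1, 2, 5, 4
d = rank(temp) − rank(yield): 1, 1, 1, 0, -3; Σd² = 12
ρ = 1 − 6Σd² / [n(n²−1)] = 1 − 6×12 / (5×24) = 1 − 72/120 ≈ 0.400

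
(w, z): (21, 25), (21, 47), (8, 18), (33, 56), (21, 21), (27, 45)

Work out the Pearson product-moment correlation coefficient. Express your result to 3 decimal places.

0.803

n = 6, Σw = 131, Σz = 212, Σw² = 3205, Σz² = 8760, Σwz = 5160
nΣwz − ΣwΣz = 30960 − 27772 = 3188
nΣw² − (Σw)² = 19230 − 17161 = 2069; nΣz² − (Σz)² = 52560 − 44944 = 7616
r = 3188 / √(2069 × 7616) = 3188 / 3969.5723 ≈ 0.803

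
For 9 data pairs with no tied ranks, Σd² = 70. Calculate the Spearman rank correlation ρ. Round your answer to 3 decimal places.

0.417

ρ = 1 − 6Σd² / [n(n²−1)] = 1 − 6×70 / (9×80)
  = 1 − 420/720 = 1 − 0.5833 ≈ 0.417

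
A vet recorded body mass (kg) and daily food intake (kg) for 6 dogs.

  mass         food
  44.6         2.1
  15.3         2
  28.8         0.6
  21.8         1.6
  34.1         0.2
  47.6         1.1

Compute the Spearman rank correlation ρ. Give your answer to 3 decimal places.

-0.143

Rank mass: 5, 1, 3, 2, 4, 6
Rank food: 6, 5, 2, 4, 1, 3
d = rank(mass) − rank(food): -1, -4, 1, -2, 3, 3; Σd² = 40
ρ = 1 − 6Σd² / [n(n²−1)] = 1 − 6×40 / (6×35) = 1 − 240/210 ≈ -0.143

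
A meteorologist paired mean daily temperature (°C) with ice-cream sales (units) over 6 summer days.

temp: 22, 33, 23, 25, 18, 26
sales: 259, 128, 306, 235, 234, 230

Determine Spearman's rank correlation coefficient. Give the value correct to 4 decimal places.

-0.6000

Rank temp: 2, 6, 3, 4, 1, 5
Rank sales: 5, 1, 6, 4, 3, 2
d = rank(temp) − rank(sales): -3, 5, -3, 0, -2, 3; Σd² = 56
ρ = 1 − 6Σd² / [n(n²−1)] = 1 − 6×56 / (6×35) = 1 − 336/210 ≈ -0.6000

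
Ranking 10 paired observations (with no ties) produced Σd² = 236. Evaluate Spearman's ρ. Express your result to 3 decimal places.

-0.430

ρ = 1 − 6Σd² / [n(n²−1)] = 1 − 6×236 / (10×99)
  = 1 − 1416/990 = 1 − 1.4303 ≈ -0.430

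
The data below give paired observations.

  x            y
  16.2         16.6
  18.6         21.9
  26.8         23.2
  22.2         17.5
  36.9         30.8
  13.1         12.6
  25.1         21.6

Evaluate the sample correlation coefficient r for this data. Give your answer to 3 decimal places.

0.930

n = 7, Σx = 158.9, Σy = 144.2, Σx² = 3982.71, Σy² = 3173.62, Σxy = 3530.26
nΣxy − ΣxΣy = 24711.82 − 22913.38 = 1798.44
nΣx² − (Σx)² = 27878.97 − 25249.21 = 2629.76; nΣy² − (Σy)² = 22215.34 − 20793.64 = 1421.7
r = 1798.44 / √(2629.76 × 1421.7) = 1798.44 / 1933.5795 ≈ 0.930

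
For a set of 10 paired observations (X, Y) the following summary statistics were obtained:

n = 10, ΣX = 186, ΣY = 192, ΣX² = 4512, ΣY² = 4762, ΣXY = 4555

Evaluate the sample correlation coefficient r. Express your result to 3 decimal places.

0.925

r = (nΣXY − ΣXΣY) / √[(nΣX² − (ΣX)²)(nΣY² − (ΣY)²)]
Numerator: 10×4555 − 186×192 = 9838
Denominator: √[(45120 − 34596)(47620 − 36864)] = √[10524 × 10756] = 10639.3677
r = 9838 / 10639.3677 ≈ 0.925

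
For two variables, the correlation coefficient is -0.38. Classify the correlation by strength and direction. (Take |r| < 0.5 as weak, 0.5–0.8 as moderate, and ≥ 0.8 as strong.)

weak negative

r = -0.38 < 0 so the relationship is negative.
|r| = 0.38, which falls in the weak range.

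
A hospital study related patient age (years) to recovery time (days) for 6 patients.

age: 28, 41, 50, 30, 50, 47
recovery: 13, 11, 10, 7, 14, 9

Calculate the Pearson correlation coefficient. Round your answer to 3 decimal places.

n = 6, Σx = 246, Σy = 64, Σx² = 10574, Σy² = 716, Σxy = 2648
nΣxy − ΣxΣy = 15888 − 15744 = 144
nΣx² − (Σx)² = 63444 − 60516 = 2928; nΣy² − (Σy)² = 4296 − 4096 = 200
r = 144 / √(2928 × 200) = 144 / 765.2451 ≈ 0.188

0.188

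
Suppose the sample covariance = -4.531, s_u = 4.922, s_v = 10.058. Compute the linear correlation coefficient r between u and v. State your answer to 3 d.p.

-0.092

r = Cov(u,v) / (s_u · s_v) = -4.531 / (4.922 × 10.058)
  = -4.531 / 49.5055 ≈ -0.092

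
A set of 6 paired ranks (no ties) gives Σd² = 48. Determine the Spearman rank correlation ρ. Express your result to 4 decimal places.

-0.3714

ρ = 1 − 6Σd² / [n(n²−1)] = 1 − 6×48 / (6×35)
  = 1 − 288/210 = 1 − 1.37143 ≈ -0.3714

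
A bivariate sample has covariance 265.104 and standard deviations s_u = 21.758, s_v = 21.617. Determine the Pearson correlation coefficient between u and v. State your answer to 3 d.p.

0.564

r = Cov(u,v) / (s_u · s_v) = 265.104 / (21.758 × 21.617)
  = 265.104 / 470.3427 ≈ 0.564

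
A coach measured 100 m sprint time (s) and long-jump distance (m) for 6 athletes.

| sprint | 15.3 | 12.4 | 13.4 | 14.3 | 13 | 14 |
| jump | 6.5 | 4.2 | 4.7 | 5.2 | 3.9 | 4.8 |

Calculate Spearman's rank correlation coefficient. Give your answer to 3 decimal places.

0.943

Rank sprint: 6, 1, 3, 5, 2, 4
Rank jump: 6, 2, 3, 5, 1, 4
d = rank(sprint) − rank(jump): 0, -1, 0, 0, 1, 0; Σd² = 2
ρ = 1 − 6Σd² / [n(n²−1)] = 1 − 6×2 / (6×35) = 1 − 12/210 ≈ 0.943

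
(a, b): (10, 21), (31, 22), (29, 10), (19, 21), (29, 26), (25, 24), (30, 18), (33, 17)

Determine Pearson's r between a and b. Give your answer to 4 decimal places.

n = 8, Σa = 206, Σb = 159, Σa² = 5718, Σb² = 3331, Σab = 4036
nΣab − ΣaΣb = 32288 − 32754 = -466
nΣa² − (Σa)² = 45744 − 42436 = 3308; nΣb² − (Σb)² = 26648 − 25281 = 1367
r = -466 / √(3308 × 1367) = -466 / 2126.5079 ≈ -0.2191

-0.2191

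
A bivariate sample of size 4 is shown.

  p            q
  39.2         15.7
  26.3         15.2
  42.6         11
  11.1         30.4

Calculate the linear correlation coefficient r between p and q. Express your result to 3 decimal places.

n = 4, Σp = 119.2, Σq = 72.3, Σp² = 4166.3, Σq² = 1522.69, Σpq = 1821.24
nΣpq − ΣpΣq = 7284.96 − 8618.16 = -1333.2
nΣp² − (Σp)² = 16665.2 − 14208.64 = 2456.56; nΣq² − (Σq)² = 6090.76 − 5227.29 = 863.47
r = -1333.2 / √(2456.56 × 863.47) = -1333.2 / 1456.4223 ≈ -0.915

-0.915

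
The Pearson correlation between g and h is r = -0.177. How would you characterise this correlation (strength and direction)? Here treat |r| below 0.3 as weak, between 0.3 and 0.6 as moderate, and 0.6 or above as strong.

r = -0.177 < 0 so the relationship is negative.
|r| = 0.177, which falls in the weak range.

weak negative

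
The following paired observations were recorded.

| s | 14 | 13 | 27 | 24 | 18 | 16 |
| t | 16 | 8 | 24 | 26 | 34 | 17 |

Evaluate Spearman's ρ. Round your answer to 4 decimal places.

0.7714

Rank s: 2, 1, 6, 5, 4, 3
Rank t: 2, 1, 4, 5, 6, 3
d = rank(s) − rank(t): 0, 0, 2, 0, -2, 0; Σd² = 8
ρ = 1 − 6Σd² / [n(n²−1)] = 1 − 6×8 / (6×35) = 1 − 48/210 ≈ 0.7714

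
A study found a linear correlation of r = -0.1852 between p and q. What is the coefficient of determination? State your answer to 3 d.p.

r² = (-0.1852)² = 0.034

0.034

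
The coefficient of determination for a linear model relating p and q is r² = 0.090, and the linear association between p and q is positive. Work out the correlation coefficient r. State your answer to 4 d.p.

0.3000

|r| = √0.090 = 0.3000
The association is positive, so r = 0.3000.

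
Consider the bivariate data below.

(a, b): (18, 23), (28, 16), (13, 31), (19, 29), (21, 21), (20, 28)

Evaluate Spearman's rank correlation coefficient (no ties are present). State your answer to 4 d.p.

-0.8286

Rank a: 2, 6, 1, 3, 5, 4
Rank b: 3, 1, 6, 5, 2, 4
d = rank(a) − rank(b): -1, 5, -5, -2, 3, 0; Σd² = 64
ρ = 1 − 6Σd² / [n(n²−1)] = 1 − 6×64 / (6×35) = 1 − 384/210 ≈ -0.8286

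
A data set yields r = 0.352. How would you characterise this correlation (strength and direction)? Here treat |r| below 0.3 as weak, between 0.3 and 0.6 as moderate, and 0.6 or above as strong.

moderate positive

r = 0.352 > 0 so the relationship is positive.
|r| = 0.352, which falls in the moderate range.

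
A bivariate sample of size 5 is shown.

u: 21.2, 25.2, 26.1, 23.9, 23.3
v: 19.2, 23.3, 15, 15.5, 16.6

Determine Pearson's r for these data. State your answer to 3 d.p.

n = 5, Σu = 119.7, Σv = 89.6, Σu² = 2879.79, Σv² = 1652.34, Σuv = 2142.93
nΣuv − ΣuΣv = 10714.65 − 10725.12 = -10.47
nΣu² − (Σu)² = 14398.95 − 14328.09 = 70.86; nΣv² − (Σv)² = 8261.7 − 8028.16 = 233.54
r = -10.47 / √(70.86 × 233.54) = -10.47 / 128.6415 ≈ -0.081

-0.081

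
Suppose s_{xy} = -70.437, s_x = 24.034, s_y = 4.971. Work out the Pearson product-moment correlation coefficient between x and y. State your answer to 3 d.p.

-0.590

r = Cov(x,y) / (s_x · s_y) = -70.437 / (24.034 × 4.971)
  = -70.437 / 119.4730 ≈ -0.590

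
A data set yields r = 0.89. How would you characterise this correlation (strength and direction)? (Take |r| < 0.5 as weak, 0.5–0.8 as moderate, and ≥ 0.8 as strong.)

r = 0.89 > 0 so the relationship is positive.
|r| = 0.89, which falls in the strong range.

strong positive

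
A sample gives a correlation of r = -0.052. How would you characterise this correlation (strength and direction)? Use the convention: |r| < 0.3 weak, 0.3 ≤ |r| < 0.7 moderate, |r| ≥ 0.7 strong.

weak negative

r = -0.052 < 0 so the relationship is negative.
|r| = 0.052, which falls in the weak range.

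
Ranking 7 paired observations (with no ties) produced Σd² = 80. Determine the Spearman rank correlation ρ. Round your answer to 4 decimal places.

-0.4286

ρ = 1 − 6Σd² / [n(n²−1)] = 1 − 6×80 / (7×48)
  = 1 − 480/336 = 1 − 1.42857 ≈ -0.4286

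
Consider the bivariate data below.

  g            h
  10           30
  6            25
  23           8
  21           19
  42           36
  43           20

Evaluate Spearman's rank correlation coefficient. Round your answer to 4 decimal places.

-0.0857

Rank g: 2, 1, 4, 3, 5, 6
Rank h: 5, 4, 1, 2, 6, 3
d = rank(g) − rank(h): -3, -3, 3, 1, -1, 3; Σd² = 38
ρ = 1 − 6Σd² / [n(n²−1)] = 1 − 6×38 / (6×35) = 1 − 228/210 ≈ -0.0857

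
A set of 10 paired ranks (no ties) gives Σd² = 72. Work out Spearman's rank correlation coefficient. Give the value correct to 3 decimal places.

0.564

ρ = 1 − 6Σd² / [n(n²−1)] = 1 − 6×72 / (10×99)
  = 1 − 432/990 = 1 − 0.4364 ≈ 0.564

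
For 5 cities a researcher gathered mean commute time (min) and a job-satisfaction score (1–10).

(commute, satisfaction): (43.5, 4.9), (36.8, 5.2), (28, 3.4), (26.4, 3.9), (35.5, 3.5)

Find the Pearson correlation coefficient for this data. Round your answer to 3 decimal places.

0.675

n = 5, Σx = 170.2, Σy = 20.9, Σx² = 5987.7, Σy² = 90.07, Σxy = 726.92
nΣxy − ΣxΣy = 3634.6 − 3557.18 = 77.42
nΣx² − (Σx)² = 29938.5 − 28968.04 = 970.46; nΣy² − (Σy)² = 450.35 − 436.81 = 13.54
r = 77.42 / √(970.46 × 13.54) = 77.42 / 114.6300 ≈ 0.675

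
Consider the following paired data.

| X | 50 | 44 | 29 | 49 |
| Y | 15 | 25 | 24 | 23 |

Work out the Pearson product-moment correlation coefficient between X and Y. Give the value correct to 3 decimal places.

n = 4, ΣX = 172, ΣY = 87, ΣX² = 7678, ΣY² = 1955, ΣXY = 3673
nΣXY − ΣXΣY = 14692 − 14964 = -272
nΣX² − (ΣX)² = 30712 − 29584 = 1128; nΣY² − (ΣY)² = 7820 − 7569 = 251
r = -272 / √(1128 × 251) = -272 / 532.0977 ≈ -0.511

-0.511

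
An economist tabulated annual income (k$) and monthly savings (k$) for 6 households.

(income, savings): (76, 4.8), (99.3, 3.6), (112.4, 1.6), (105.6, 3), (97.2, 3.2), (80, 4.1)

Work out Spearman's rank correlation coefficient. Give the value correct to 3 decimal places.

Rank income: 1, 4, 6, 5, 3, 2
Rank savings: 6, 4, 1, 2, 3, 5
d = rank(income) − rank(savings): -5, 0, 5, 3, 0, -3; Σd² = 68
ρ = 1 − 6Σd² / [n(n²−1)] = 1 − 6×68 / (6×35) = 1 − 408/210 ≈ -0.943

-0.943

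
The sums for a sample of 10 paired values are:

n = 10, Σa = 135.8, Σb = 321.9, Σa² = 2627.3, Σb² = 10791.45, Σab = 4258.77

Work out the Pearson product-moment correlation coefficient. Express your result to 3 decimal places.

r = (nΣab − ΣaΣb) / √[(nΣa² − (Σa)²)(nΣb² − (Σb)²)]
Numerator: 10×4258.77 − 135.8×321.9 = -1126.32
Denominator: √[(26273 − 18441.64)(107914.5 − 103619.61)] = √[7831.36 × 4294.89] = 5799.5543
r = -1126.32 / 5799.5543 ≈ -0.194

-0.194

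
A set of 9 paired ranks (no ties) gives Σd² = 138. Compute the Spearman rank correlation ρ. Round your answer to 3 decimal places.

-0.150

ρ = 1 − 6Σd² / [n(n²−1)] = 1 − 6×138 / (9×80)
  = 1 − 828/720 = 1 − 1.1500 ≈ -0.150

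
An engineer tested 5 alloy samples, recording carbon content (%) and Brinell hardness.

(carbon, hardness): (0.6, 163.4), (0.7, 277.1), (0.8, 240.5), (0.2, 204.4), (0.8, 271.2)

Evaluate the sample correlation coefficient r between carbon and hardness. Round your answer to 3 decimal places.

0.529

n = 5, Σx = 3.1, Σy = 1156.6, Σx² = 2.17, Σy² = 276653.02, Σxy = 742.25
nΣxy − ΣxΣy = 3711.25 − 3585.46 = 125.79
nΣx² − (Σx)² = 10.85 − 9.61 = 1.24; nΣy² − (Σy)² = 1383265.1 − 1337723.56 = 45541.54
r = 125.79 / √(1.24 × 45541.54) = 125.79 / 237.6373 ≈ 0.529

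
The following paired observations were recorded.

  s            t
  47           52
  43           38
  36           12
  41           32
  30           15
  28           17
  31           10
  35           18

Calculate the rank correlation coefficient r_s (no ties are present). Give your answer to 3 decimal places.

Rank s: 8, 7, 5, 6, 2, 1, 3, 4
Rank t: 8, 7, 2, 6, 3, 4, 1, 5
d = rank(s) − rank(t): 0, 0, 3, 0, -1, -3, 2, -1; Σd² = 24
ρ = 1 − 6Σd² / [n(n²−1)] = 1 − 6×24 / (8×63) = 1 − 144/504 ≈ 0.714

0.714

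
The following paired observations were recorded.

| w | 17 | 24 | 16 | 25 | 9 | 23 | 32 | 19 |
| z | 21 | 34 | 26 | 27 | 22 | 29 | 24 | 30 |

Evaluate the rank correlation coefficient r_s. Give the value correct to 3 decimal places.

Rank w: 3, 6, 2, 7, 1, 5, 8, 4
Rank z: 1, 8, 4, 5, 2, 6, 3, 7
d = rank(w) − rank(z): 2, -2, -2, 2, -1, -1, 5, -3; Σd² = 52
ρ = 1 − 6Σd² / [n(n²−1)] = 1 − 6×52 / (8×63) = 1 − 312/504 ≈ 0.381

0.381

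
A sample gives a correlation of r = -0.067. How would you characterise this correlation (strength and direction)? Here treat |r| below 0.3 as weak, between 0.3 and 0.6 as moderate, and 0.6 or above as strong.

r = -0.067 < 0 so the relationship is negative.
|r| = 0.067, which falls in the weak range.

weak negative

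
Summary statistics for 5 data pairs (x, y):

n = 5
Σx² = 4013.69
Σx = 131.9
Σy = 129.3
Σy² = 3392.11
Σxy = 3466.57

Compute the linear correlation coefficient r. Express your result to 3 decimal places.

0.346

r = (nΣxy − ΣxΣy) / √[(nΣx² − (Σx)²)(nΣy² − (Σy)²)]
Numerator: 5×3466.57 − 131.9×129.3 = 278.18
Denominator: √[(20068.45 − 17397.61)(16960.55 − 16718.49)] = √[2670.84 × 242.06] = 804.0544
r = 278.18 / 804.0544 ≈ 0.346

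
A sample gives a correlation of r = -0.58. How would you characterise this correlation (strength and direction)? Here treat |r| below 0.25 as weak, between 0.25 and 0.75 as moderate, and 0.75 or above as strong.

r = -0.58 < 0 so the relationship is negative.
|r| = 0.58, which falls in the moderate range.

moderate negative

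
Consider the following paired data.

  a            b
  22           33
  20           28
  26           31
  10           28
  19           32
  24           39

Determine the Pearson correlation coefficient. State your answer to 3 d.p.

0.563

n = 6, Σa = 121, Σb = 191, Σa² = 2597, Σb² = 6163, Σab = 3916
nΣab − ΣaΣb = 23496 − 23111 = 385
nΣa² − (Σa)² = 15582 − 14641 = 941; nΣb² − (Σb)² = 36978 − 36481 = 497
r = 385 / √(941 × 497) = 385 / 683.8691 ≈ 0.563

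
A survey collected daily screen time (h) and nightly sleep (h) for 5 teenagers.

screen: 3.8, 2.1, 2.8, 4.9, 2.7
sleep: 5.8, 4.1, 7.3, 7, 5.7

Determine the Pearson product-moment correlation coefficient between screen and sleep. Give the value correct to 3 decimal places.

n = 5, Σx = 16.3, Σy = 29.9, Σx² = 57.99, Σy² = 185.23, Σxy = 100.78
nΣxy − ΣxΣy = 503.9 − 487.37 = 16.53
nΣx² − (Σx)² = 289.95 − 265.69 = 24.26; nΣy² − (Σy)² = 926.15 − 894.01 = 32.14
r = 16.53 / √(24.26 × 32.14) = 16.53 / 27.9234 ≈ 0.592

0.592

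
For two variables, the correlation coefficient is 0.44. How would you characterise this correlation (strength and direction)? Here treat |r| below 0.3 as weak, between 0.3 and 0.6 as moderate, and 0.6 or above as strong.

moderate positive

r = 0.44 > 0 so the relationship is positive.
|r| = 0.44, which falls in the moderate range.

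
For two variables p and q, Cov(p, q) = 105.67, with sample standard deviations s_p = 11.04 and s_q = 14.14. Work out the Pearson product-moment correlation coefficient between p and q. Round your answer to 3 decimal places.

r = Cov(p,q) / (s_p · s_q) = 105.67 / (11.04 × 14.14)
  = 105.67 / 156.1056 ≈ 0.677

0.677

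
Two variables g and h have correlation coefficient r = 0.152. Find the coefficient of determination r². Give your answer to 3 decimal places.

0.023

r² = (0.152)² = 0.023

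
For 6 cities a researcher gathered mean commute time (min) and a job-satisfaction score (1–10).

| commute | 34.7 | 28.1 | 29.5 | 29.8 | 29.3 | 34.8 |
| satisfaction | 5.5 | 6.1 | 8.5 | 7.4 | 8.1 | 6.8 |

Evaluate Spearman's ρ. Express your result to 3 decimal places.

-0.257

Rank commute: 5, 1, 3, 4, 2, 6
Rank satisfaction: 1, 2, 6, 4, 5, 3
d = rank(commute) − rank(satisfaction): 4, -1, -3, 0, -3, 3; Σd² = 44
ρ = 1 − 6Σd² / [n(n²−1)] = 1 − 6×44 / (6×35) = 1 − 264/210 ≈ -0.257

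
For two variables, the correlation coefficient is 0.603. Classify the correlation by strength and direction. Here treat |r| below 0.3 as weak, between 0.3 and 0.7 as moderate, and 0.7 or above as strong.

r = 0.603 > 0 so the relationship is positive.
|r| = 0.603, which falls in the moderate range.

moderate positive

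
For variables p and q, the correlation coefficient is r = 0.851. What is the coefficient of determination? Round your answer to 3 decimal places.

r² = (0.851)² = 0.724

0.724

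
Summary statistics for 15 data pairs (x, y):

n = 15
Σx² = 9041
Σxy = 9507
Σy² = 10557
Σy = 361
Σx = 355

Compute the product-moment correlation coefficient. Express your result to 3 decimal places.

r = (nΣxy − ΣxΣy) / √[(nΣx² − (Σx)²)(nΣy² − (Σy)²)]
Numerator: 15×9507 − 355×361 = 14450
Denominator: √[(135615 − 126025)(158355 − 130321)] = √[9590 × 28034] = 16396.5259
r = 14450 / 16396.5259 ≈ 0.881

0.881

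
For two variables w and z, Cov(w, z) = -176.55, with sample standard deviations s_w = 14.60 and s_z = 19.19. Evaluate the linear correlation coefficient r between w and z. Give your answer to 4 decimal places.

-0.6301

r = Cov(w,z) / (s_w · s_z) = -176.55 / (14.60 × 19.19)
  = -176.55 / 280.1740 ≈ -0.6301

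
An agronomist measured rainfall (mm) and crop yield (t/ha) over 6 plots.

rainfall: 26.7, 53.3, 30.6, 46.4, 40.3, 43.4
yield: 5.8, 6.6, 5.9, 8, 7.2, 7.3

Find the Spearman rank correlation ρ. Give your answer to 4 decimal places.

0.6571

Rank rainfall: 1, 6, 2, 5, 3, 4
Rank yield: 1, 3, 2, 6, 4, 5
d = rank(rainfall) − rank(yield): 0, 3, 0, -1, -1, -1; Σd² = 12
ρ = 1 − 6Σd² / [n(n²−1)] = 1 − 6×12 / (6×35) = 1 − 72/210 ≈ 0.6571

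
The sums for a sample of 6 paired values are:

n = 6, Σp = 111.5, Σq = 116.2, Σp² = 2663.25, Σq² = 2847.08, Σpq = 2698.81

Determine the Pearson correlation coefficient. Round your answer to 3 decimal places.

r = (nΣpq − ΣpΣq) / √[(nΣp² − (Σp)²)(nΣq² − (Σq)²)]
Numerator: 6×2698.81 − 111.5×116.2 = 3236.56
Denominator: √[(15979.5 − 12432.25)(17082.48 − 13502.44)] = √[3547.25 × 3580.04] = 3563.6073
r = 3236.56 / 3563.6073 ≈ 0.908

0.908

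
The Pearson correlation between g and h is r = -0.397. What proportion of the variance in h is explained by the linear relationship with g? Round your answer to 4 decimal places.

0.1576

r² = (-0.397)² = 0.1576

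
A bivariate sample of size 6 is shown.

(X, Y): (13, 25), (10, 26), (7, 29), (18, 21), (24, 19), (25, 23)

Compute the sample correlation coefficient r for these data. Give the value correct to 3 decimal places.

-0.860

n = 6, ΣX = 97, ΣY = 143, ΣX² = 1843, ΣY² = 3473, ΣXY = 2197
nΣXY − ΣXΣY = 13182 − 13871 = -689
nΣX² − (ΣX)² = 11058 − 9409 = 1649; nΣY² − (ΣY)² = 20838 − 20449 = 389
r = -689 / √(1649 × 389) = -689 / 800.9126 ≈ -0.860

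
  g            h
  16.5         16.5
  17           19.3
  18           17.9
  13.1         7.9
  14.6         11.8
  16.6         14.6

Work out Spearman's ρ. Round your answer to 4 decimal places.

0.8857

Rank g: 3, 5, 6, 1, 2, 4
Rank h: 4, 6, 5, 1, 2, 3
d = rank(g) − rank(h): -1, -1, 1, 0, 0, 1; Σd² = 4
ρ = 1 − 6Σd² / [n(n²−1)] = 1 − 6×4 / (6×35) = 1 − 24/210 ≈ 0.8857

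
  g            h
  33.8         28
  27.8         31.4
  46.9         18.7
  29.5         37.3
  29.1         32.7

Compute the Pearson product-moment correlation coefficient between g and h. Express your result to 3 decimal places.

-0.920

n = 5, Σg = 167.1, Σh = 148.1, Σg² = 5831.95, Σh² = 4580.23, Σgh = 4748.27
nΣgh − ΣgΣh = 23741.35 − 24747.51 = -1006.16
nΣg² − (Σg)² = 29159.75 − 27922.41 = 1237.34; nΣh² − (Σh)² = 22901.15 − 21933.61 = 967.54
r = -1006.16 / √(1237.34 × 967.54) = -1006.16 / 1094.1554 ≈ -0.920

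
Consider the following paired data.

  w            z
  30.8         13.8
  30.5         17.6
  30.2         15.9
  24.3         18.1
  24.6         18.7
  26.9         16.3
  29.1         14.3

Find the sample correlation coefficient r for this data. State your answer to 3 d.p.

n = 7, Σw = 196.4, Σz = 114.7, Σw² = 5557, Σz² = 1900.49, Σwz = 3196.47
nΣwz − ΣwΣz = 22375.29 − 22527.08 = -151.79
nΣw² − (Σw)² = 38899 − 38572.96 = 326.04; nΣz² − (Σz)² = 13303.43 − 13156.09 = 147.34
r = -151.79 / √(326.04 × 147.34) = -151.79 / 219.1774 ≈ -0.693

-0.693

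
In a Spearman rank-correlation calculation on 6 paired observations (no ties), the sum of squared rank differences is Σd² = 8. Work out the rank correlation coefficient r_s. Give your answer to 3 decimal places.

ρ = 1 − 6Σd² / [n(n²−1)] = 1 − 6×8 / (6×35)
  = 1 − 48/210 = 1 − 0.2286 ≈ 0.771

0.771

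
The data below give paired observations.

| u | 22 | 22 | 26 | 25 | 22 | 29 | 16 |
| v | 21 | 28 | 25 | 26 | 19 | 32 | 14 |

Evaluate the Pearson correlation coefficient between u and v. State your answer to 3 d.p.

n = 7, Σu = 162, Σv = 165, Σu² = 3850, Σv² = 4107, Σuv = 3948
nΣuv − ΣuΣv = 27636 − 26730 = 906
nΣu² − (Σu)² = 26950 − 26244 = 706; nΣv² − (Σv)² = 28749 − 27225 = 1524
r = 906 / √(706 × 1524) = 906 / 1037.2772 ≈ 0.873

0.873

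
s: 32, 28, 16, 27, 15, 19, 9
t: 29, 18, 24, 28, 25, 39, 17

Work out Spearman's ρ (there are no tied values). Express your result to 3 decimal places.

Rank s: 7, 6, 3, 5, 2, 4, 1
Rank t: 6, 2, 3, 5, 4, 7, 1
d = rank(s) − rank(t): 1, 4, 0, 0, -2, -3, 0; Σd² = 30
ρ = 1 − 6Σd² / [n(n²−1)] = 1 − 6×30 / (7×48) = 1 − 180/336 ≈ 0.464

0.464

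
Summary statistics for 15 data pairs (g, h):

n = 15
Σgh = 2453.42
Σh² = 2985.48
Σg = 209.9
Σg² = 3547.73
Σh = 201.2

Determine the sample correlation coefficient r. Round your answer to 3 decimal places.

r = (nΣgh − ΣgΣh) / √[(nΣg² − (Σg)²)(nΣh² − (Σh)²)]
Numerator: 15×2453.42 − 209.9×201.2 = -5430.58
Denominator: √[(53215.95 − 44058.01)(44782.2 − 40481.44)] = √[9157.94 × 4300.76] = 6275.8348
r = -5430.58 / 6275.8348 ≈ -0.865

-0.865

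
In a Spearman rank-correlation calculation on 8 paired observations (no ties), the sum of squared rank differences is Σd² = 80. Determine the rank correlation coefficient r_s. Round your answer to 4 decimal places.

ρ = 1 − 6Σd² / [n(n²−1)] = 1 − 6×80 / (8×63)
  = 1 − 480/504 = 1 − 0.95238 ≈ 0.0476

0.0476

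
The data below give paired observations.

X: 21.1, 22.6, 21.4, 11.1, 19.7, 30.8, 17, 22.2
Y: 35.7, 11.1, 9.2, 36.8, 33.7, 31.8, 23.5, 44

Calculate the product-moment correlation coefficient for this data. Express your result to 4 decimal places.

n = 8, ΣX = 165.9, ΣY = 225.8, ΣX² = 3655.71, ΣY² = 7471.76, ΣXY = 4629.12
nΣXY − ΣXΣY = 37032.96 − 37460.22 = -427.26
nΣX² − (ΣX)² = 29245.68 − 27522.81 = 1722.87; nΣY² − (ΣY)² = 59774.08 − 50985.64 = 8788.44
r = -427.26 / √(1722.87 × 8788.44) = -427.26 / 3891.1874 ≈ -0.1098

-0.1098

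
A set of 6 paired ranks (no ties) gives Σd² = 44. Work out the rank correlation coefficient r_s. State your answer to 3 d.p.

ρ = 1 − 6Σd² / [n(n²−1)] = 1 − 6×44 / (6×35)
  = 1 − 264/210 = 1 − 1.2571 ≈ -0.257

-0.257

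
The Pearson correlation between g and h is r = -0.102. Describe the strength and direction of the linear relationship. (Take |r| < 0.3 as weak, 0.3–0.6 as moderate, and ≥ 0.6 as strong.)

r = -0.102 < 0 so the relationship is negative.
|r| = 0.102, which falls in the weak range.

weak negative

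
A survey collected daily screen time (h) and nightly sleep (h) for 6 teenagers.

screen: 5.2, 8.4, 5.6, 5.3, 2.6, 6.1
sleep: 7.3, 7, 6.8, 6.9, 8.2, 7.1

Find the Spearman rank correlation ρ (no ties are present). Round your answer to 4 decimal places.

Rank screen: 2, 6, 4, 3, 1, 5
Rank sleep: 5, 3, 1, 2, 6, 4
d = rank(screen) − rank(sleep): -3, 3, 3, 1, -5, 1; Σd² = 54
ρ = 1 − 6Σd² / [n(n²−1)] = 1 − 6×54 / (6×35) = 1 − 324/210 ≈ -0.5429

-0.5429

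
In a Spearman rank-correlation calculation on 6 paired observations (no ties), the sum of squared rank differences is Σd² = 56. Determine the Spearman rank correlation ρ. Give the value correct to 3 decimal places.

ρ = 1 − 6Σd² / [n(n²−1)] = 1 − 6×56 / (6×35)
  = 1 − 336/210 = 1 − 1.6000 ≈ -0.600

-0.600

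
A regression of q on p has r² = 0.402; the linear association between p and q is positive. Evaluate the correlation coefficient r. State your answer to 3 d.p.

0.634

|r| = √0.402 = 0.634
The association is positive, so r = 0.634.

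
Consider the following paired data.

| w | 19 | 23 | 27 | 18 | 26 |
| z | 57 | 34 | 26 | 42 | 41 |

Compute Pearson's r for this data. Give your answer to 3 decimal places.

n = 5, Σw = 113, Σz = 200, Σw² = 2619, Σz² = 8526, Σwz = 4389
nΣwz − ΣwΣz = 21945 − 22600 = -655
nΣw² − (Σw)² = 13095 − 12769 = 326; nΣz² − (Σz)² = 42630 − 40000 = 2630
r = -655 / √(326 × 2630) = -655 / 925.9482 ≈ -0.707

-0.707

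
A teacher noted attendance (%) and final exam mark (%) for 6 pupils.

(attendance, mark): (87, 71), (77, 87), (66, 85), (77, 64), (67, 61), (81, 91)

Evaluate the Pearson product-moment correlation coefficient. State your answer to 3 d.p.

0.124

n = 6, Σx = 455, Σy = 459, Σx² = 34833, Σy² = 35933, Σxy = 34872
nΣxy − ΣxΣy = 209232 − 208845 = 387
nΣx² − (Σx)² = 208998 − 207025 = 1973; nΣy² − (Σy)² = 215598 − 210681 = 4917
r = 387 / √(1973 × 4917) = 387 / 3114.6815 ≈ 0.124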